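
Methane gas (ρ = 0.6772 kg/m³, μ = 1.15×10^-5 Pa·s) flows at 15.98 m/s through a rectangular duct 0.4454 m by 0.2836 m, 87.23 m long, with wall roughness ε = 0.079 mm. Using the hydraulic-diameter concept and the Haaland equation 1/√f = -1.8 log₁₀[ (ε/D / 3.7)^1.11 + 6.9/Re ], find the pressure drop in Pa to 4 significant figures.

ΔP ≈ 351.3 Pa

Hydraulic diameter D_h = 4A/P = 4·(0.4454·0.2836)/(2·(0.4454+0.2836)) = 0.5053/1.458 = 0.3465 m.
Re = ρVD_h/μ = 0.6772·15.98·0.3465/1.15e-05 = 3.261e+05.
ε/D_h = 7.9e-05/0.3465 = 0.000228; Haaland gives 1/√f = -1.8 log₁₀[2.12e-05+2.12e-05] = 7.871, so f = 0.01614.
ΔP = f(L/D_h)(ρV²/2) = 0.01614·87.23/0.3465·86.47 = 351.3 Pa.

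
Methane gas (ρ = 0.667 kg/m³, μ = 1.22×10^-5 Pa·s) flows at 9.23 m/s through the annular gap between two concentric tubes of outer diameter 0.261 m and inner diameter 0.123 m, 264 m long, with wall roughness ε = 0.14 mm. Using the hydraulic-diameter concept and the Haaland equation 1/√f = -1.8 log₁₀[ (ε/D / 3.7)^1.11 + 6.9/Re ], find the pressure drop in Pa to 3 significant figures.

ΔP ≈ 1240 Pa

Hydraulic diameter D_h = 4A/P = D_o - D_i = 0.261 - 0.123 = 0.138 m.
Re = ρVD_h/μ = 0.667·9.23·0.138/1.22e-05 = 6.964e+04.
ε/D_h = 0.00014/0.138 = 0.00101; Haaland gives 1/√f = -1.8 log₁₀[0.000111+9.91e-05] = 6.619, so f = 0.02283.
ΔP = f(L/D_h)(ρV²/2) = 0.02283·264/0.138·28.41 = 1241 Pa.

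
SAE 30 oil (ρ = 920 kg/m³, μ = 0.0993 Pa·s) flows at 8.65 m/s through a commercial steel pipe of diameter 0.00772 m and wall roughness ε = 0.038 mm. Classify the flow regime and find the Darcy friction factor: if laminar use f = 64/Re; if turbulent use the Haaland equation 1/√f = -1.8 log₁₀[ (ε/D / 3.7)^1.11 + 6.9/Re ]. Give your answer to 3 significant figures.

Re = ρVD/μ = 920·8.65·0.00772/0.0993 = 618.7.
Re < 2300 → laminar, so f = 64/Re = 0.1034 (roughness is irrelevant in laminar flow).

f ≈ 0.103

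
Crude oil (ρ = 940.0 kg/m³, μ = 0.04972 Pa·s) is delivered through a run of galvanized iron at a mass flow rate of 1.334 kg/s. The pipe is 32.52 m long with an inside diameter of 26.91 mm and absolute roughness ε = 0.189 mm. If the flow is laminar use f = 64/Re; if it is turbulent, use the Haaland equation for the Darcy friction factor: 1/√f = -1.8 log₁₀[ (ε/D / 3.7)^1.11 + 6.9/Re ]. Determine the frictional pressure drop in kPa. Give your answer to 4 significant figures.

A = πD²/4 = π(0.02691)²/4 = 0.0005687 m²; mean velocity V = ṁ/(ρA) = 1.334/(940 · 0.0005687) = 2.495 m/s.
Reynolds number Re = ρVD/μ = 940 · 2.495 · 0.02691 / 0.0497 = 1269.
Re < 2300 → laminar flow, so f = 64/Re = 64/1269 = 0.05041 (the turbulent correlation is not needed).
Darcy-Weisbach: ΔP = f(L/D)(ρV²/2) = 0.05041·(32.52/0.02691)·(940·2.495²/2) = 0.05041·1208·2926 = 1.783e+05 Pa.
ΔP = 1.783e+05 Pa = 178.3 kPa.

ΔP ≈ 178.3 kPa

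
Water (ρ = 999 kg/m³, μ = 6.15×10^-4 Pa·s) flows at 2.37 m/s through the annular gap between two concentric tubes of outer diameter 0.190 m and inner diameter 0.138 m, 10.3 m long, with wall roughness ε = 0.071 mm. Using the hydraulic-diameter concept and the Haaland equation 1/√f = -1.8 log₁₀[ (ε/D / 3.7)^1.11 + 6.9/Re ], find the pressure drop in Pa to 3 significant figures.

ΔP ≈ 12400 Pa

Hydraulic diameter D_h = 4A/P = D_o - D_i = 0.19 - 0.138 = 0.052 m.
Re = ρVD_h/μ = 999·2.37·0.052/0.000615 = 2.002e+05.
ε/D_h = 7.1e-05/0.052 = 0.00137; Haaland gives 1/√f = -1.8 log₁₀[0.000155+3.45e-05] = 6.702, so f = 0.02226.
ΔP = f(L/D_h)(ρV²/2) = 0.02226·10.3/0.052·2806 = 1.237e+04 Pa.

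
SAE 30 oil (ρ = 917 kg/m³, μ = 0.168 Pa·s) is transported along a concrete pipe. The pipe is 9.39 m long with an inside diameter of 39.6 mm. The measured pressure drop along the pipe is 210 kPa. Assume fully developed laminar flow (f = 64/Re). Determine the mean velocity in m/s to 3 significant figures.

V ≈ 6.52 m/s

For laminar flow, f = 64/Re with Re = ρVD/μ, so Darcy-Weisbach reduces to ΔP = 32μLV/D². Solving for V: V = ΔP·D²/(32μL) = 2.1e+05·(0.0396)²/(32·0.168·9.39) = 6.524 m/s.
Check: Re = ρVD/μ = 917·6.524·0.0396/0.168 = 1410 < 2300, so the laminar assumption holds.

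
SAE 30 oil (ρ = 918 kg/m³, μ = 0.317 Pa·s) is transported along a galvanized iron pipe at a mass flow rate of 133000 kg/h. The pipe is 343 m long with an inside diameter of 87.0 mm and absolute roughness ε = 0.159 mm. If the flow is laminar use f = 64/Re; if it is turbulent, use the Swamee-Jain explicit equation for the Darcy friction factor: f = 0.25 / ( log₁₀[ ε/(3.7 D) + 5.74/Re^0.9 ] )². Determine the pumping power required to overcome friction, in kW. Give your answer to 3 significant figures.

ṁ = 133000 kg/h = 133000/3600 = 36.94 kg/s.
A = πD²/4 = π(0.087)²/4 = 0.005945 m²; mean velocity V = ṁ/(ρA) = 36.94/(918 · 0.005945) = 6.77 m/s.
Reynolds number Re = ρVD/μ = 918 · 6.77 · 0.087 / 0.317 = 1706.
Re < 2300 → laminar flow, so f = 64/Re = 64/1706 = 0.03752 (the turbulent correlation is not needed).
Darcy-Weisbach: ΔP = f(L/D)(ρV²/2) = 0.03752·(343/0.087)·(918·6.77²/2) = 0.03752·3943·2.104e+04 = 3.112e+06 Pa.
Q = ṁ/ρ = 36.94/918 = 0.04024 m³/s.
Pumping power P = QΔP = 0.04024·3.112e+06 = 125200 W = 125 kW.

P ≈ 125 kW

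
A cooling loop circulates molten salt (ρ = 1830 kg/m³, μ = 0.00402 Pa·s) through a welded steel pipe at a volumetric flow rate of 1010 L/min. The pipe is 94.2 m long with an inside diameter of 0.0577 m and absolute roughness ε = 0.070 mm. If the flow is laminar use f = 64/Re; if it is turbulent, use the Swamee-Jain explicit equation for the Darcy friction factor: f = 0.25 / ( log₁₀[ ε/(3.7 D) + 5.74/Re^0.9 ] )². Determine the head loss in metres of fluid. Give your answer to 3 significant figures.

h_f ≈ 76.6 m

Q = 1010 L/min = 1010/60000 = 0.01683 m³/s.
Cross-sectional area A = πD²/4 = π(0.0577)²/4 = 0.002615 m²; mean velocity V = Q/A = 0.01683/0.002615 = 6.438 m/s.
Reynolds number Re = ρVD/μ = 1830 · 6.438 · 0.0577 / 0.00402 = 1.691e+05.
Re > 4000 → turbulent. Relative roughness ε/D = 7e-05/0.0577 = 0.00121. Swamee-Jain: f = 0.25/(log₁₀[0.00121/3.7 + 5.74/1.691e+05^0.9])² = 0.25/(log₁₀[0.000328 + 0.000113])² = 0.25/(-3.356)² = 0.0222.
Darcy-Weisbach: ΔP = f(L/D)(ρV²/2) = 0.0222·(94.2/0.0577)·(1830·6.438²/2) = 0.0222·1633·3.792e+04 = 1.375e+06 Pa.
Head loss h_f = ΔP/(ρg) = 1.375e+06/(1830·9.81) = 76.6 m.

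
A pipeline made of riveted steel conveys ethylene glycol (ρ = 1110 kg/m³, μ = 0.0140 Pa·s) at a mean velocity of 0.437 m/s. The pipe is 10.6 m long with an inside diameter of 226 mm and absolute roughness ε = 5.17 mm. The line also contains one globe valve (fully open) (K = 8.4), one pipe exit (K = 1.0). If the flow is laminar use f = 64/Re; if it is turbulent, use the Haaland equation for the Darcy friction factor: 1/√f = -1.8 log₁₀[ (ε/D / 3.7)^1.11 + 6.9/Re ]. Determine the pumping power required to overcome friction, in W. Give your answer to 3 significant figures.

Reynolds number Re = ρVD/μ = 1110 · 0.437 · 0.226 / 0.014 = 7830.
Re > 4000 → turbulent. Relative roughness ε/D = 0.00517/0.226 = 0.0229. Haaland: 1/√f = -1.8 log₁₀[(0.0229/3.7)^1.11 + 6.9/7830] = -1.8 log₁₀[0.00353 + 0.000881] = 4.239, so f = 0.05565.
Total minor-loss coefficient ΣK = 1·8.4 + 1·1 = 9.4.
ΔP = [f·L/D + ΣK]·(ρV²/2) = [0.05565·10.6/0.226 + 9.4]·(1110·0.437²/2) = [2.61 + 9.4]·106 = 1273 Pa.
Q = V·A = 0.437·0.04011 = 0.01753 m³/s.
Pumping power P = QΔP = 0.01753·1273 = 22.31 W = 22.3 W.

P ≈ 22.3 W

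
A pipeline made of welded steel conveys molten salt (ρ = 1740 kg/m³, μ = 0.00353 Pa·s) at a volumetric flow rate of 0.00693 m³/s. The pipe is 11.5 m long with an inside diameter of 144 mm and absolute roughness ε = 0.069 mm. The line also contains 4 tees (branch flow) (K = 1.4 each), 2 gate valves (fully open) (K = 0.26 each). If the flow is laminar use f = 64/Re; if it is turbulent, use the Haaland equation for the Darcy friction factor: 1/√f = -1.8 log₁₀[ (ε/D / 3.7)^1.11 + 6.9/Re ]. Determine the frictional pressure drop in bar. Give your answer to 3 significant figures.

Cross-sectional area A = πD²/4 = π(0.144)²/4 = 0.01629 m²; mean velocity V = Q/A = 0.00693/0.01629 = 0.4255 m/s.
Reynolds number Re = ρVD/μ = 1740 · 0.4255 · 0.144 / 0.00353 = 3.02e+04.
Re > 4000 → turbulent. Relative roughness ε/D = 6.9e-05/0.144 = 0.000479. Haaland: 1/√f = -1.8 log₁₀[(0.000479/3.7)^1.11 + 6.9/3.02e+04] = -1.8 log₁₀[4.84e-05 + 0.000228] = 6.404, so f = 0.02438.
Total minor-loss coefficient ΣK = 4·1.4 + 2·0.26 = 6.12.
ΔP = [f·L/D + ΣK]·(ρV²/2) = [0.02438·11.5/0.144 + 6.12]·(1740·0.4255²/2) = [1.947 + 6.12]·157.5 = 1271 Pa.
ΔP = 1271 Pa = 0.0127 bar.

ΔP ≈ 0.0127 bar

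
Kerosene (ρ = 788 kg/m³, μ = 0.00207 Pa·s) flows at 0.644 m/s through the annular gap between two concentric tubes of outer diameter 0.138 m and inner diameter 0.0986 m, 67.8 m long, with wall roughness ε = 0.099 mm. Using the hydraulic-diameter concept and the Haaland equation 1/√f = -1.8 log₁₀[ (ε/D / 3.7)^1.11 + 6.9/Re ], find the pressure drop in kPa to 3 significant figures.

ΔP ≈ 9.70 kPa

Hydraulic diameter D_h = 4A/P = D_o - D_i = 0.138 - 0.0986 = 0.0394 m.
Re = ρVD_h/μ = 788·0.644·0.0394/0.00207 = 9659.
ε/D_h = 9.9e-05/0.0394 = 0.00251; Haaland gives 1/√f = -1.8 log₁₀[0.000304+0.000714] = 5.385, so f = 0.03448.
ΔP = f(L/D_h)(ρV²/2) = 0.03448·67.8/0.0394·163.4 = 9695 Pa.
ΔP = 9.70 kPa.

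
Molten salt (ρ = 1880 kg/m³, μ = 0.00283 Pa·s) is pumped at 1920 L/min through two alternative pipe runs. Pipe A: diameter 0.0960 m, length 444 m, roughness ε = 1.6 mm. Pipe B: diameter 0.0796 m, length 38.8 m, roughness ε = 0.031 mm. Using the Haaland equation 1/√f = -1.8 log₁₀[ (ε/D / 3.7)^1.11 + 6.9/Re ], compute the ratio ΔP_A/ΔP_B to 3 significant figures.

Pipe A: V = Q/A = 0.032/0.007238 = 4.421 m/s; Re = 2.819e+05; ε/D = 0.0167; Haaland → f = 0.04565; ΔP_A = f(L/D)(ρV²/2) = 3.879e+06 Pa.
Pipe B: V = Q/A = 0.032/0.004976 = 6.43 m/s; Re = 3.4e+05; ε/D = 0.000389; Haaland → f = 0.01724; ΔP_B = f(L/D)(ρV²/2) = 3.266e+05 Pa.
ΔP_A/ΔP_B = 3.879e+06/3.266e+05 = 11.9.

ΔP_A/ΔP_B ≈ 11.9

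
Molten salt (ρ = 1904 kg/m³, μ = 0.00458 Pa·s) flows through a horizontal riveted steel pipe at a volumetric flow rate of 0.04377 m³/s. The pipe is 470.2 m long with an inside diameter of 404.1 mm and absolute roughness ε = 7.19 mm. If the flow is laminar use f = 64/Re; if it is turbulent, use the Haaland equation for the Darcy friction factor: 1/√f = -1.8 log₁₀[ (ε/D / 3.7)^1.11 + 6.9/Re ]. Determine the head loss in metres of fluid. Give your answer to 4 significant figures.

Cross-sectional area A = πD²/4 = π(0.4041)²/4 = 0.1283 m²; mean velocity V = Q/A = 0.04377/0.1283 = 0.3413 m/s.
Reynolds number Re = ρVD/μ = 1904 · 0.3413 · 0.4041 / 0.00458 = 5.733e+04.
Re > 4000 → turbulent. Relative roughness ε/D = 0.00719/0.4041 = 0.0178. Haaland: 1/√f = -1.8 log₁₀[(0.0178/3.7)^1.11 + 6.9/5.733e+04] = -1.8 log₁₀[0.00267 + 0.00012] = 4.597, so f = 0.04732.
Darcy-Weisbach: ΔP = f(L/D)(ρV²/2) = 0.04732·(470.2/0.4041)·(1904·0.3413²/2) = 0.04732·1164·110.9 = 6106 Pa.
Head loss h_f = ΔP/(ρg) = 6106/(1904·9.81) = 0.3269 m.

h_f ≈ 0.3269 m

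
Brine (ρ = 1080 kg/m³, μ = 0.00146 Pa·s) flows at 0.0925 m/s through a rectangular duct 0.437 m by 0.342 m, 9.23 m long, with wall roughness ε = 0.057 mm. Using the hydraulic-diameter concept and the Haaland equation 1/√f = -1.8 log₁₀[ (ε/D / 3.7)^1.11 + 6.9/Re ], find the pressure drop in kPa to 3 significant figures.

Hydraulic diameter D_h = 4A/P = 4·(0.437·0.342)/(2·(0.437+0.342)) = 0.5978/1.558 = 0.3837 m.
Re = ρVD_h/μ = 1080·0.0925·0.3837/0.00146 = 2.626e+04.
ε/D_h = 5.7e-05/0.3837 = 0.000149; Haaland gives 1/√f = -1.8 log₁₀[1.32e-05+0.000263] = 6.406, so f = 0.02437.
ΔP = f(L/D_h)(ρV²/2) = 0.02437·9.23/0.3837·4.62 = 2.708 Pa.
ΔP = 0.00271 kPa.

ΔP ≈ 0.00271 kPa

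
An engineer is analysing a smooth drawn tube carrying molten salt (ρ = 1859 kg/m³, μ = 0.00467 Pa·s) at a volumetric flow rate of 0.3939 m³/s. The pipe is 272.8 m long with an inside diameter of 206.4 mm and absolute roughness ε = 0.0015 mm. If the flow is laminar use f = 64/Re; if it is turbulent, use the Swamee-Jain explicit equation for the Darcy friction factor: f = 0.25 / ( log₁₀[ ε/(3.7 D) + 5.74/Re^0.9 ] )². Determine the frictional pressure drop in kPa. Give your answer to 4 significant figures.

ΔP ≈ 2018 kPa

Cross-sectional area A = πD²/4 = π(0.2064)²/4 = 0.03346 m²; mean velocity V = Q/A = 0.3939/0.03346 = 11.77 m/s.
Reynolds number Re = ρVD/μ = 1859 · 11.77 · 0.2064 / 0.00467 = 9.673e+05.
Re > 4000 → turbulent. Relative roughness ε/D = 1.5e-06/0.2064 = 7.27e-06. Swamee-Jain: f = 0.25/(log₁₀[7.27e-06/3.7 + 5.74/9.673e+05^0.9])² = 0.25/(log₁₀[1.96e-06 + 2.35e-05])² = 0.25/(-4.593)² = 0.01185.
Darcy-Weisbach: ΔP = f(L/D)(ρV²/2) = 0.01185·(272.8/0.2064)·(1859·11.77²/2) = 0.01185·1322·1.288e+05 = 2.018e+06 Pa.
ΔP = 2.018e+06 Pa = 2018 kPa.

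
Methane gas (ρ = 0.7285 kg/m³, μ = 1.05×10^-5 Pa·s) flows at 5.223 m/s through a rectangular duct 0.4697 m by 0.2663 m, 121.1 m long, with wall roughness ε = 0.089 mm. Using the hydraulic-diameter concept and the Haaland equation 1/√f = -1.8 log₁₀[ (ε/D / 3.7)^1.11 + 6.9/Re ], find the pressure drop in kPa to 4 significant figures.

Hydraulic diameter D_h = 4A/P = 4·(0.4697·0.2663)/(2·(0.4697+0.2663)) = 0.5003/1.472 = 0.3399 m.
Re = ρVD_h/μ = 0.7285·5.223·0.3399/1.05e-05 = 1.232e+05.
ε/D_h = 8.9e-05/0.3399 = 0.000262; Haaland gives 1/√f = -1.8 log₁₀[2.47e-05+5.6e-05] = 7.367, so f = 0.01843.
ΔP = f(L/D_h)(ρV²/2) = 0.01843·121.1/0.3399·9.937 = 65.23 Pa.
ΔP = 0.06523 kPa.

ΔP ≈ 0.06523 kPa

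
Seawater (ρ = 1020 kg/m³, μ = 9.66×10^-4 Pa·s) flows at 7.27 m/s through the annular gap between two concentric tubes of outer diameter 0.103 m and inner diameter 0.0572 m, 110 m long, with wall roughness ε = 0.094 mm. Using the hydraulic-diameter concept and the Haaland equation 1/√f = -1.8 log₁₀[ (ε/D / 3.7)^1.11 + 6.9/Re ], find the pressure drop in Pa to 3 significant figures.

ΔP ≈ 1.56×10^6 Pa

Hydraulic diameter D_h = 4A/P = D_o - D_i = 0.103 - 0.0572 = 0.0458 m.
Re = ρVD_h/μ = 1020·7.27·0.0458/0.000966 = 3.516e+05.
ε/D_h = 9.4e-05/0.0458 = 0.00205; Haaland gives 1/√f = -1.8 log₁₀[0.000243+1.96e-05] = 6.445, so f = 0.02408.
ΔP = f(L/D_h)(ρV²/2) = 0.02408·110/0.0458·2.695e+04 = 1.559e+06 Pa.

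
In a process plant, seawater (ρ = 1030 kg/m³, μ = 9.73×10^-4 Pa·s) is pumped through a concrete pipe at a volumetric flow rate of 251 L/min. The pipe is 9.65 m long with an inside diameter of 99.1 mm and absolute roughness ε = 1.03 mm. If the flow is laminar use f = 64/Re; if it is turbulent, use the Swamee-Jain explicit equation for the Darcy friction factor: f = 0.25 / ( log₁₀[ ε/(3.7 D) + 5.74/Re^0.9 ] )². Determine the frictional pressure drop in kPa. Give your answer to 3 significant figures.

Q = 251 L/min = 251/60000 = 0.004183 m³/s.
Cross-sectional area A = πD²/4 = π(0.0991)²/4 = 0.007713 m²; mean velocity V = Q/A = 0.004183/0.007713 = 0.5424 m/s.
Reynolds number Re = ρVD/μ = 1030 · 0.5424 · 0.0991 / 0.000973 = 5.69e+04.
Re > 4000 → turbulent. Relative roughness ε/D = 0.00103/0.0991 = 0.0104. Swamee-Jain: f = 0.25/(log₁₀[0.0104/3.7 + 5.74/5.69e+04^0.9])² = 0.25/(log₁₀[0.00281 + 0.000302])² = 0.25/(-2.507)² = 0.03977.
Darcy-Weisbach: ΔP = f(L/D)(ρV²/2) = 0.03977·(9.65/0.0991)·(1030·0.5424²/2) = 0.03977·97.38·151.5 = 586.7 Pa.
ΔP = 586.7 Pa = 0.587 kPa.

ΔP ≈ 0.587 kPa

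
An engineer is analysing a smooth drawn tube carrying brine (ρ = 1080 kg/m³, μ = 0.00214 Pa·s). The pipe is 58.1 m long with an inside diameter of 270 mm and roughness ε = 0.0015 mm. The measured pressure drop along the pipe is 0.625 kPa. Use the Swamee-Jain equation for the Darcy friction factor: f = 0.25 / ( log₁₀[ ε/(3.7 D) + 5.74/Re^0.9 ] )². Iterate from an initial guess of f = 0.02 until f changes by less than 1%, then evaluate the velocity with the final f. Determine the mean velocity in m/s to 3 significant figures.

Rearranging Darcy-Weisbach: V = √(2·ΔP·D/(f·L·ρ)). With ε/D = 1.5e-06/0.27 = 5.56e-06, iterate starting from f = 0.02:
  f = 0.02 → V = √(2·625·0.27/(0.02·58.1·1080)) = 0.5186 m/s; Re = ρVD/μ = 7.066e+04; f → 0.01926
  f = 0.01926 → V = 0.5284 m/s; Re = 7.201e+04; f → 0.01918
Converged (Δf/f < 1%). With the final f = 0.01918: V = √(2·625·0.27/(0.01918·58.1·1080)) = 0.5295 m/s.

V ≈ 0.530 m/s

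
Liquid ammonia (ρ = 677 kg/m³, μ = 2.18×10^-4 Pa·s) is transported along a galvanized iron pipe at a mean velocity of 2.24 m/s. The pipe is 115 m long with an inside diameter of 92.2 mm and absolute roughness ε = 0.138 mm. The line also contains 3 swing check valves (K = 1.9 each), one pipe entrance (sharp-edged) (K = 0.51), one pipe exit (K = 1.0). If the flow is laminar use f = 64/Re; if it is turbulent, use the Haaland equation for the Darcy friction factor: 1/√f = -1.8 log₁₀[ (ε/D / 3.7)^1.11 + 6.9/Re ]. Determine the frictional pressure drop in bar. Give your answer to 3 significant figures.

Reynolds number Re = ρVD/μ = 677 · 2.24 · 0.0922 / 0.000218 = 6.414e+05.
Re > 4000 → turbulent. Relative roughness ε/D = 0.000138/0.0922 = 0.0015. Haaland: 1/√f = -1.8 log₁₀[(0.0015/3.7)^1.11 + 6.9/6.414e+05] = -1.8 log₁₀[0.000171 + 1.08e-05] = 6.732, so f = 0.02207.
Total minor-loss coefficient ΣK = 3·1.9 + 1·0.51 + 1·1 = 7.21.
ΔP = [f·L/D + ΣK]·(ρV²/2) = [0.02207·115/0.0922 + 7.21]·(677·2.24²/2) = [27.52 + 7.21]·1698 = 5.899e+04 Pa.
ΔP = 5.899e+04 Pa = 0.590 bar.

ΔP ≈ 0.590 bar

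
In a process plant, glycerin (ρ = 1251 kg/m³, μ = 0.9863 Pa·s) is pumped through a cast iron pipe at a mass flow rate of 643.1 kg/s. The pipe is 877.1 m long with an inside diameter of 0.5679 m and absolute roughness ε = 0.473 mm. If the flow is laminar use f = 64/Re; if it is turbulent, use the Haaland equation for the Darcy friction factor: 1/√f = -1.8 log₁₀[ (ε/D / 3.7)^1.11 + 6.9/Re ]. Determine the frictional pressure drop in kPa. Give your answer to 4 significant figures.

ΔP ≈ 174.2 kPa

A = πD²/4 = π(0.5679)²/4 = 0.2533 m²; mean velocity V = ṁ/(ρA) = 643.1/(1251 · 0.2533) = 2.029 m/s.
Reynolds number Re = ρVD/μ = 1251 · 2.029 · 0.5679 / 0.986 = 1462.
Re < 2300 → laminar flow, so f = 64/Re = 64/1462 = 0.04378 (the turbulent correlation is not needed).
Darcy-Weisbach: ΔP = f(L/D)(ρV²/2) = 0.04378·(877.1/0.5679)·(1251·2.029²/2) = 0.04378·1544·2576 = 1.742e+05 Pa.
ΔP = 1.742e+05 Pa = 174.2 kPa.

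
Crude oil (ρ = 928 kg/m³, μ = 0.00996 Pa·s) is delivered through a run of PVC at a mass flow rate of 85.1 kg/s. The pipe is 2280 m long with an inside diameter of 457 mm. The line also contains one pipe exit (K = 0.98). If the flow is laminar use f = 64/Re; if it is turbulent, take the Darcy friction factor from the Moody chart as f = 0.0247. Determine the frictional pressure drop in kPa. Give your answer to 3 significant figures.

A = πD²/4 = π(0.457)²/4 = 0.164 m²; mean velocity V = ṁ/(ρA) = 85.1/(928 · 0.164) = 0.5591 m/s.
Reynolds number Re = ρVD/μ = 928 · 0.5591 · 0.457 / 0.00996 = 2.38e+04.
Re > 4000 → turbulent; use the Moody-chart value f = 0.0247.
Total minor-loss coefficient ΣK = 1·0.98 = 0.98.
ΔP = [f·L/D + ΣK]·(ρV²/2) = [0.0247·2280/0.457 + 0.98]·(928·0.5591²/2) = [123.2 + 0.98]·145 = 1.801e+04 Pa.
ΔP = 1.801e+04 Pa = 18.0 kPa.

ΔP ≈ 18.0 kPa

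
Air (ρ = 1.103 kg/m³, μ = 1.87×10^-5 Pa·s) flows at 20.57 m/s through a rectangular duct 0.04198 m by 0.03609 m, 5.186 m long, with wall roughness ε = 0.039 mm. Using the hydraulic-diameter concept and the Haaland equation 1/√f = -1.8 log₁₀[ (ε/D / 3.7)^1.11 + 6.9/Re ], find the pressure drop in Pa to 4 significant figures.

ΔP ≈ 746.4 Pa

Hydraulic diameter D_h = 4A/P = 4·(0.04198·0.03609)/(2·(0.04198+0.03609)) = 0.00606/0.1561 = 0.03881 m.
Re = ρVD_h/μ = 1.103·20.57·0.03881/1.87e-05 = 4.709e+04.
ε/D_h = 3.9e-05/0.03881 = 0.001; Haaland gives 1/√f = -1.8 log₁₀[0.00011+0.000147] = 6.463, so f = 0.02394.
ΔP = f(L/D_h)(ρV²/2) = 0.02394·5.186/0.03881·233.4 = 746.4 Pa.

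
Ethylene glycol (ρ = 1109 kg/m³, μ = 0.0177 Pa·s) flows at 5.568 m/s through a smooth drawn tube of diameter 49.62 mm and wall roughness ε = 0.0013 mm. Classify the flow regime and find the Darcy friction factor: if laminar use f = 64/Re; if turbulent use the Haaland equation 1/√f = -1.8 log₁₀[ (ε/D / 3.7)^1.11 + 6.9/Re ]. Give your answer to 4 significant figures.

f ≈ 0.02674

Re = ρVD/μ = 1109·5.568·0.04962/0.0177 = 1.731e+04.
Re > 4000 → turbulent. ε/D = 1.3e-06/0.04962 = 2.62e-05; Haaland: 1/√f = -1.8 log₁₀[1.92e-06 + 0.000399] = 6.115, so f = 0.02674.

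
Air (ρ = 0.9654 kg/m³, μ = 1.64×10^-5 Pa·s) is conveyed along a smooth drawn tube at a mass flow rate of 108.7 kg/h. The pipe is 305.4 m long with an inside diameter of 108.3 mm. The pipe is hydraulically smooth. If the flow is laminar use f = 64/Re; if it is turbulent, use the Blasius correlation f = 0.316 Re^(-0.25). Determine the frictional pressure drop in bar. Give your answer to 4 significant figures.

ṁ = 108.7 kg/h = 108.7/3600 = 0.03019 kg/s.
A = πD²/4 = π(0.1083)²/4 = 0.009212 m²; mean velocity V = ṁ/(ρA) = 0.03019/(0.9654 · 0.009212) = 3.395 m/s.
Reynolds number Re = ρVD/μ = 0.9654 · 3.395 · 0.1083 / 1.64e-05 = 2.165e+04.
Re > 4000 → turbulent. Smooth-pipe (Blasius): f = 0.316 Re^(-0.25) = 0.316/(2.165e+04)^0.25 = 0.02605.
Darcy-Weisbach: ΔP = f(L/D)(ρV²/2) = 0.02605·(305.4/0.1083)·(0.9654·3.395²/2) = 0.02605·2820·5.564 = 408.8 Pa.
ΔP = 408.8 Pa = 0.004088 bar.

ΔP ≈ 0.004088 bar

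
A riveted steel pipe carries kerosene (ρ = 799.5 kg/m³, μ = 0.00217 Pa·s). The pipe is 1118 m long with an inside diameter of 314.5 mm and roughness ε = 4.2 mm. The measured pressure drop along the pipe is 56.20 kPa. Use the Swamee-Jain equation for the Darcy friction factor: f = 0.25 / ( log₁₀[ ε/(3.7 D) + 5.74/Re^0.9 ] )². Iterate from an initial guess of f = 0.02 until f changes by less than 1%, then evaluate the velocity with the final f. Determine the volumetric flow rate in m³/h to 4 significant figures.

Rearranging Darcy-Weisbach: V = √(2·ΔP·D/(f·L·ρ)). With ε/D = 0.0042/0.3145 = 0.0134, iterate starting from f = 0.02:
  f = 0.02 → V = √(2·5.62e+04·0.3145/(0.02·1118·799.5)) = 1.406 m/s; Re = ρVD/μ = 1.629e+05; f → 0.04238
  f = 0.04238 → V = 0.966 m/s; Re = 1.119e+05; f → 0.04257
Converged (Δf/f < 1%). With the final f = 0.04257: V = √(2·5.62e+04·0.3145/(0.04257·1118·799.5)) = 0.9638 m/s.
Q = V·A = 0.9638·(π/4·0.3145²) = 0.07487 m³/s = 269.5 m³/h.

Q ≈ 269.5 m³/h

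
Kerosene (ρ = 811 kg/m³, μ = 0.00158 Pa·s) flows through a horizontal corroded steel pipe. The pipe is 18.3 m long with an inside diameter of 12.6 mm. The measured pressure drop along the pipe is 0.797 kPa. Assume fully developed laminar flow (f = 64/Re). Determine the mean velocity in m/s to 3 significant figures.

For laminar flow, f = 64/Re with Re = ρVD/μ, so Darcy-Weisbach reduces to ΔP = 32μLV/D². Solving for V: V = ΔP·D²/(32μL) = 797·(0.0126)²/(32·0.00158·18.3) = 0.1368 m/s.
Check: Re = ρVD/μ = 811·0.1368·0.0126/0.00158 = 884.5 < 2300, so the laminar assumption holds.

V ≈ 0.137 m/s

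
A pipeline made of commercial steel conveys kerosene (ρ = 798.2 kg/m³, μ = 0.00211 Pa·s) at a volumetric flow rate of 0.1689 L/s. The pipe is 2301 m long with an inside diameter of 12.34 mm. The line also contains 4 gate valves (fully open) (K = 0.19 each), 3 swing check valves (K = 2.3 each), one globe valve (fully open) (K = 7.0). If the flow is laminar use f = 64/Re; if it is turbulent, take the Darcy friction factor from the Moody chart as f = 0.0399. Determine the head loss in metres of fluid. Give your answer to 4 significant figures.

Q = 0.1689 L/s = 0.1689/1000 = 0.0001689 m³/s.
Cross-sectional area A = πD²/4 = π(0.01234)²/4 = 0.0001196 m²; mean velocity V = Q/A = 0.0001689/0.0001196 = 1.412 m/s.
Reynolds number Re = ρVD/μ = 798.2 · 1.412 · 0.01234 / 0.00211 = 6593.
Re > 4000 → turbulent; use the Moody-chart value f = 0.0399.
Total minor-loss coefficient ΣK = 4·0.19 + 3·2.3 + 1·7 = 14.7.
ΔP = [f·L/D + ΣK]·(ρV²/2) = [0.0399·2301/0.01234 + 14.7]·(798.2·1.412²/2) = [7440 + 14.7]·796 = 5.934e+06 Pa.
Head loss h_f = ΔP/(ρg) = 5.934e+06/(798.2·9.81) = 757.8 m.

h_f ≈ 757.8 m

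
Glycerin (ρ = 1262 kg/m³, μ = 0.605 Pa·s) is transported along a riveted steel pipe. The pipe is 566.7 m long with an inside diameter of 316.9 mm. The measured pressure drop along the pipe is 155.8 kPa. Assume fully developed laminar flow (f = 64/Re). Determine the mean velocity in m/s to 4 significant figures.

For laminar flow, f = 64/Re with Re = ρVD/μ, so Darcy-Weisbach reduces to ΔP = 32μLV/D². Solving for V: V = ΔP·D²/(32μL) = 1.558e+05·(0.3169)²/(32·0.605·566.7) = 1.426 m/s.
Check: Re = ρVD/μ = 1262·1.426·0.3169/0.605 = 942.7 < 2300, so the laminar assumption holds.

V ≈ 1.426 m/s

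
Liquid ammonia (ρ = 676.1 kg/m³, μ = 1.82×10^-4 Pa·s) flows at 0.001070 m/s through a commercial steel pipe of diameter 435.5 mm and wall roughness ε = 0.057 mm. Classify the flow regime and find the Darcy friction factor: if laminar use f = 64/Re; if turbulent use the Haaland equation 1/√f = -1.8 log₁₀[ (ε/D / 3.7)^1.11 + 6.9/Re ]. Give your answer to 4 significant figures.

f ≈ 0.03697

Re = ρVD/μ = 676.1·0.00107·0.4355/0.000182 = 1731.
Re < 2300 → laminar, so f = 64/Re = 0.03697 (roughness is irrelevant in laminar flow).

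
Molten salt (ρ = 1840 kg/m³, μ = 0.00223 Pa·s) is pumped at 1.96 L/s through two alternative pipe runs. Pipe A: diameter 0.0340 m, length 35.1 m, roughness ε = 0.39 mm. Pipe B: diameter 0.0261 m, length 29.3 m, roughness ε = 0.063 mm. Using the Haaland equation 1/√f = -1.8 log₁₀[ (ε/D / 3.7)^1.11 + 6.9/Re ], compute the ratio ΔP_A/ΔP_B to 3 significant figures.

ΔP_A/ΔP_B ≈ 0.492

Pipe A: V = Q/A = 0.00196/0.0009079 = 2.159 m/s; Re = 6.056e+04; ε/D = 0.0115; Haaland → f = 0.04065; ΔP_A = f(L/D)(ρV²/2) = 1.799e+05 Pa.
Pipe B: V = Q/A = 0.00196/0.000535 = 3.663 m/s; Re = 7.889e+04; ε/D = 0.00241; Haaland → f = 0.02636; ΔP_B = f(L/D)(ρV²/2) = 3.654e+05 Pa.
ΔP_A/ΔP_B = 1.799e+05/3.654e+05 = 0.492.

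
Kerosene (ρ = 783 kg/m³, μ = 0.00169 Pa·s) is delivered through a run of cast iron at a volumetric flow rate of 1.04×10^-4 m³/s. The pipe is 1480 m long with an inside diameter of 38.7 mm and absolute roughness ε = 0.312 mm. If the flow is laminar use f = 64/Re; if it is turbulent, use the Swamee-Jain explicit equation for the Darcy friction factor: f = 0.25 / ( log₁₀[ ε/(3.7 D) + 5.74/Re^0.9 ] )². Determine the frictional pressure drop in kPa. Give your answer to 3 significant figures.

ΔP ≈ 4.72 kPa

Cross-sectional area A = πD²/4 = π(0.0387)²/4 = 0.001176 m²; mean velocity V = Q/A = 0.000104/0.001176 = 0.08841 m/s.
Reynolds number Re = ρVD/μ = 783 · 0.08841 · 0.0387 / 0.00169 = 1585.
Re < 2300 → laminar flow, so f = 64/Re = 64/1585 = 0.04037 (the turbulent correlation is not needed).
Darcy-Weisbach: ΔP = f(L/D)(ρV²/2) = 0.04037·(1480/0.0387)·(783·0.08841²/2) = 0.04037·3.824e+04·3.06 = 4725 Pa.
ΔP = 4725 Pa = 4.72 kPa.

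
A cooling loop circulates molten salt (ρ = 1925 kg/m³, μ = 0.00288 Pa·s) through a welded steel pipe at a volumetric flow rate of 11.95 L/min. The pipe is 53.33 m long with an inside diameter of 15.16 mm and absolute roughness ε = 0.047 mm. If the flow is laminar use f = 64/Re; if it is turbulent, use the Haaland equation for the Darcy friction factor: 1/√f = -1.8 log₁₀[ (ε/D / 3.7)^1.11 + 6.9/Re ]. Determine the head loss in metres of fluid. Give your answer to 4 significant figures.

Q = 11.95 L/min = 11.95/60000 = 0.0001992 m³/s.
Cross-sectional area A = πD²/4 = π(0.01516)²/4 = 0.0001805 m²; mean velocity V = Q/A = 0.0001992/0.0001805 = 1.103 m/s.
Reynolds number Re = ρVD/μ = 1925 · 1.103 · 0.01516 / 0.00288 = 1.118e+04.
Re > 4000 → turbulent. Relative roughness ε/D = 4.7e-05/0.01516 = 0.0031. Haaland: 1/√f = -1.8 log₁₀[(0.0031/3.7)^1.11 + 6.9/1.118e+04] = -1.8 log₁₀[0.000384 + 0.000617] = 5.399, so f = 0.03431.
Darcy-Weisbach: ΔP = f(L/D)(ρV²/2) = 0.03431·(53.33/0.01516)·(1925·1.103²/2) = 0.03431·3518·1172 = 1.414e+05 Pa.
Head loss h_f = ΔP/(ρg) = 1.414e+05/(1925·9.81) = 7.489 m.

h_f ≈ 7.489 m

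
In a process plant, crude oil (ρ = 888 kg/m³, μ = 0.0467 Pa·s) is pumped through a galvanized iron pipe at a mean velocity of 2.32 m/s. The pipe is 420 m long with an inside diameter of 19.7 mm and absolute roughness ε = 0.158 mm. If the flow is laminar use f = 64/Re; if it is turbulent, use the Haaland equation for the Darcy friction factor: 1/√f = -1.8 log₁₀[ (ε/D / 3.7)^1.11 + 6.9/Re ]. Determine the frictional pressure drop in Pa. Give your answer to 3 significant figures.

Reynolds number Re = ρVD/μ = 888 · 2.32 · 0.0197 / 0.0467 = 869.1.
Re < 2300 → laminar flow, so f = 64/Re = 64/869.1 = 0.07364 (the turbulent correlation is not needed).
Darcy-Weisbach: ΔP = f(L/D)(ρV²/2) = 0.07364·(420/0.0197)·(888·2.32²/2) = 0.07364·2.132e+04·2390 = 3.752e+06 Pa.

ΔP ≈ 3.75×10^6 Pa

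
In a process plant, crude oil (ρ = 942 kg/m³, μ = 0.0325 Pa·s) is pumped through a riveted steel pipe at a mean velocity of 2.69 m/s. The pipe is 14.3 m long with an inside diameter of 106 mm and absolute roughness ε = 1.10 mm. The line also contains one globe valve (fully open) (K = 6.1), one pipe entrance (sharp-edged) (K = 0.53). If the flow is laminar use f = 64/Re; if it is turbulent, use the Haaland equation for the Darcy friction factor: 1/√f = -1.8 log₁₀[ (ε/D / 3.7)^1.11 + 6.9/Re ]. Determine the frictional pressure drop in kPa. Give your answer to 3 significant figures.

ΔP ≈ 43.0 kPa

Reynolds number Re = ρVD/μ = 942 · 2.69 · 0.106 / 0.0325 = 8265.
Re > 4000 → turbulent. Relative roughness ε/D = 0.0011/0.106 = 0.0104. Haaland: 1/√f = -1.8 log₁₀[(0.0104/3.7)^1.11 + 6.9/8265] = -1.8 log₁₀[0.00147 + 0.000835] = 4.747, so f = 0.04437.
Total minor-loss coefficient ΣK = 1·6.1 + 1·0.53 = 6.63.
ΔP = [f·L/D + ΣK]·(ρV²/2) = [0.04437·14.3/0.106 + 6.63]·(942·2.69²/2) = [5.986 + 6.63]·3408 = 4.3e+04 Pa.
ΔP = 4.3e+04 Pa = 43.0 kPa.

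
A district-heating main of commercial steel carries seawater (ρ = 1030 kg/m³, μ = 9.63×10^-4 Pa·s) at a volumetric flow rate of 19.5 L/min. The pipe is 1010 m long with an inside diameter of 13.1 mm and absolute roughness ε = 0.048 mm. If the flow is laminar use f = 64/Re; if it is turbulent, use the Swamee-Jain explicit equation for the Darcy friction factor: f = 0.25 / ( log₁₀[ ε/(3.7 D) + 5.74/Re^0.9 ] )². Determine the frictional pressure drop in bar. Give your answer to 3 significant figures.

Q = 19.5 L/min = 19.5/60000 = 0.000325 m³/s.
Cross-sectional area A = πD²/4 = π(0.0131)²/4 = 0.0001348 m²; mean velocity V = Q/A = 0.000325/0.0001348 = 2.411 m/s.
Reynolds number Re = ρVD/μ = 1030 · 2.411 · 0.0131 / 0.000963 = 3.379e+04.
Re > 4000 → turbulent. Relative roughness ε/D = 4.8e-05/0.0131 = 0.00366. Swamee-Jain: f = 0.25/(log₁₀[0.00366/3.7 + 5.74/3.379e+04^0.9])² = 0.25/(log₁₀[0.00099 + 0.000482])² = 0.25/(-2.832)² = 0.03117.
Darcy-Weisbach: ΔP = f(L/D)(ρV²/2) = 0.03117·(1010/0.0131)·(1030·2.411²/2) = 0.03117·7.71e+04·2994 = 7.196e+06 Pa.
ΔP = 7.196e+06 Pa = 72.0 bar.

ΔP ≈ 72.0 bar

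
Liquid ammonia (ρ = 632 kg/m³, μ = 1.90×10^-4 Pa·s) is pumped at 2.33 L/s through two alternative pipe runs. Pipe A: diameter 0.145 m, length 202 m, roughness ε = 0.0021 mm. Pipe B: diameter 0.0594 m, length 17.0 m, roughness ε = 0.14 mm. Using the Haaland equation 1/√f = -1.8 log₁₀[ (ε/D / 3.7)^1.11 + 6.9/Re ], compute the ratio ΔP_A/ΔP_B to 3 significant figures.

ΔP_A/ΔP_B ≈ 0.105

Pipe A: V = Q/A = 0.00233/0.01651 = 0.1411 m/s; Re = 6.806e+04; ε/D = 1.45e-05; Haaland → f = 0.01939; ΔP_A = f(L/D)(ρV²/2) = 169.9 Pa.
Pipe B: V = Q/A = 0.00233/0.002771 = 0.8408 m/s; Re = 1.661e+05; ε/D = 0.00236; Haaland → f = 0.02537; ΔP_B = f(L/D)(ρV²/2) = 1622 Pa.
ΔP_A/ΔP_B = 169.9/1622 = 0.105.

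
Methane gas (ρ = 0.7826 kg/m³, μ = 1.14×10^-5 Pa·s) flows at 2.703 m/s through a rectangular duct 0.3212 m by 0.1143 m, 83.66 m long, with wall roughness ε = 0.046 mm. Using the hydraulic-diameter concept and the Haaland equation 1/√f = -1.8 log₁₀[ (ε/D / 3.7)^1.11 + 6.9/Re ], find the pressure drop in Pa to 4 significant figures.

ΔP ≈ 33.63 Pa

Hydraulic diameter D_h = 4A/P = 4·(0.3212·0.1143)/(2·(0.3212+0.1143)) = 0.1469/0.871 = 0.1686 m.
Re = ρVD_h/μ = 0.7826·2.703·0.1686/1.14e-05 = 3.129e+04.
ε/D_h = 4.6e-05/0.1686 = 0.000273; Haaland gives 1/√f = -1.8 log₁₀[2.59e-05+0.000221] = 6.495, so f = 0.02371.
ΔP = f(L/D_h)(ρV²/2) = 0.02371·83.66/0.1686·2.859 = 33.63 Pa.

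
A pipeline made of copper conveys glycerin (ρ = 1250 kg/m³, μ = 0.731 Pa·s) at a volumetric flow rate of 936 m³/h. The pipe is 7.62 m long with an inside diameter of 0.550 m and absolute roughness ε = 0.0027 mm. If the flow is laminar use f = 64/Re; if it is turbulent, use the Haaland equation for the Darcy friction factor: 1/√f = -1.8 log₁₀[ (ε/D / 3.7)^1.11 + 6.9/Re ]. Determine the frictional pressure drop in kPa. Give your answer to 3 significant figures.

Q = 936 m³/h = 936/3600 = 0.26 m³/s.
Cross-sectional area A = πD²/4 = π(0.55)²/4 = 0.2376 m²; mean velocity V = Q/A = 0.26/0.2376 = 1.094 m/s.
Reynolds number Re = ρVD/μ = 1250 · 1.094 · 0.55 / 0.731 = 1029.
Re < 2300 → laminar flow, so f = 64/Re = 64/1029 = 0.06218 (the turbulent correlation is not needed).
Darcy-Weisbach: ΔP = f(L/D)(ρV²/2) = 0.06218·(7.62/0.55)·(1250·1.094²/2) = 0.06218·13.85·748.5 = 644.8 Pa.
ΔP = 644.8 Pa = 0.645 kPa.

ΔP ≈ 0.645 kPa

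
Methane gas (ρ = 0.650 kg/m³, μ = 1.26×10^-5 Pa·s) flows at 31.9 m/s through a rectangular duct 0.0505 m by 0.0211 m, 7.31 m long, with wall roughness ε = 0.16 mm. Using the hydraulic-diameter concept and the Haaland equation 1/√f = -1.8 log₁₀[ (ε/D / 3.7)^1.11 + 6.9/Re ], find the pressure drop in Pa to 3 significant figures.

ΔP ≈ 2660 Pa

Hydraulic diameter D_h = 4A/P = 4·(0.0505·0.0211)/(2·(0.0505+0.0211)) = 0.004262/0.1432 = 0.02976 m.
Re = ρVD_h/μ = 0.65·31.9·0.02976/1.26e-05 = 4.898e+04.
ε/D_h = 0.00016/0.02976 = 0.00538; Haaland gives 1/√f = -1.8 log₁₀[0.000708+0.000141] = 5.528, so f = 0.03272.
ΔP = f(L/D_h)(ρV²/2) = 0.03272·7.31/0.02976·330.7 = 2658 Pa.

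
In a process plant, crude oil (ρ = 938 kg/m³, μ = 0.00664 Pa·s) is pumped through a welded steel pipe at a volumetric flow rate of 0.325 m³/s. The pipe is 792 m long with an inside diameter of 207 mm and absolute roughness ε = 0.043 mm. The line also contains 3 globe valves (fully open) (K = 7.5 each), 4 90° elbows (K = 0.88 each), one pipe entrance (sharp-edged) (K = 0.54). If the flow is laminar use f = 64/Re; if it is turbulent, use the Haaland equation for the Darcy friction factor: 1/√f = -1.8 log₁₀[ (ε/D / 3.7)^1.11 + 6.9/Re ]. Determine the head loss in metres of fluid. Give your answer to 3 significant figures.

h_f ≈ 421 m

Cross-sectional area A = πD²/4 = π(0.207)²/4 = 0.03365 m²; mean velocity V = Q/A = 0.325/0.03365 = 9.657 m/s.
Reynolds number Re = ρVD/μ = 938 · 9.657 · 0.207 / 0.00664 = 2.824e+05.
Re > 4000 → turbulent. Relative roughness ε/D = 4.3e-05/0.207 = 0.000208. Haaland: 1/√f = -1.8 log₁₀[(0.000208/3.7)^1.11 + 6.9/2.824e+05] = -1.8 log₁₀[1.91e-05 + 2.44e-05] = 7.85, so f = 0.01623.
Total minor-loss coefficient ΣK = 3·7.5 + 4·0.88 + 1·0.54 = 26.6.
ΔP = [f·L/D + ΣK]·(ρV²/2) = [0.01623·792/0.207 + 26.6]·(938·9.657²/2) = [62.1 + 26.6]·4.374e+04 = 3.878e+06 Pa.
Head loss h_f = ΔP/(ρg) = 3.878e+06/(938·9.81) = 421 m.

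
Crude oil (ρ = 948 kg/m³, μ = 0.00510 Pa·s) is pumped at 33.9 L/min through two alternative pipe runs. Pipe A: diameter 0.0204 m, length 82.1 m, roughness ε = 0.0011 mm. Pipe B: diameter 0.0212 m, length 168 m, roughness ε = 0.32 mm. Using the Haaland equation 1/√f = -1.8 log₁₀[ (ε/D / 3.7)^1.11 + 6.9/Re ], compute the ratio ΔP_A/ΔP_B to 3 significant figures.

ΔP_A/ΔP_B ≈ 0.411

Pipe A: V = Q/A = 0.000565/0.0003269 = 1.729 m/s; Re = 6555; ε/D = 5.39e-05; Haaland → f = 0.03485; ΔP_A = f(L/D)(ρV²/2) = 1.987e+05 Pa.
Pipe B: V = Q/A = 0.000565/0.000353 = 1.601 m/s; Re = 6308; ε/D = 0.0151; Haaland → f = 0.05024; ΔP_B = f(L/D)(ρV²/2) = 4.834e+05 Pa.
ΔP_A/ΔP_B = 1.987e+05/4.834e+05 = 0.411.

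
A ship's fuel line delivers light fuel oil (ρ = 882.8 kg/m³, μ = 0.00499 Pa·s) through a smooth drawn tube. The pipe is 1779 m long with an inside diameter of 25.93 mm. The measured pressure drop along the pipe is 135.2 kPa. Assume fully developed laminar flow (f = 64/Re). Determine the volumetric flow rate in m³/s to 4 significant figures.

For laminar flow, f = 64/Re with Re = ρVD/μ, so Darcy-Weisbach reduces to ΔP = 32μLV/D². Solving for V: V = ΔP·D²/(32μL) = 1.352e+05·(0.02593)²/(32·0.00499·1779) = 0.32 m/s.
Check: Re = ρVD/μ = 882.8·0.32·0.02593/0.00499 = 1468 < 2300, so the laminar assumption holds.
Q = V·A = 0.32·(π/4·0.02593²) = 0.000169 m³/s = 1.690×10^-4 m³/s.

Q ≈ 1.690×10^-4 m³/s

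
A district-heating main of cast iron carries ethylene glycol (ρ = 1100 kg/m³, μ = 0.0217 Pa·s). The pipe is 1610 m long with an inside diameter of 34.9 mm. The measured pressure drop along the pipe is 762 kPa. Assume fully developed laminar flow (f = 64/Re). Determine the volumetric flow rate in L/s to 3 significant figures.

For laminar flow, f = 64/Re with Re = ρVD/μ, so Darcy-Weisbach reduces to ΔP = 32μLV/D². Solving for V: V = ΔP·D²/(32μL) = 7.62e+05·(0.0349)²/(32·0.0217·1610) = 0.8302 m/s.
Check: Re = ρVD/μ = 1100·0.8302·0.0349/0.0217 = 1469 < 2300, so the laminar assumption holds.
Q = V·A = 0.8302·(π/4·0.0349²) = 0.0007942 m³/s = 0.794 L/s.

Q ≈ 0.794 L/s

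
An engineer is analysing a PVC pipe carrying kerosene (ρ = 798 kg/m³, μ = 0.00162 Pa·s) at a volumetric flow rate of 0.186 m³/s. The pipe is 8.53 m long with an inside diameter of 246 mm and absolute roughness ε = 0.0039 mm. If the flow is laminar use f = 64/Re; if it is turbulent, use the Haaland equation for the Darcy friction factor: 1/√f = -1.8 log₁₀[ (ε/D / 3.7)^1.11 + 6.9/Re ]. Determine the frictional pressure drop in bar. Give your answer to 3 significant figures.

Cross-sectional area A = πD²/4 = π(0.246)²/4 = 0.04753 m²; mean velocity V = Q/A = 0.186/0.04753 = 3.913 m/s.
Reynolds number Re = ρVD/μ = 798 · 3.913 · 0.246 / 0.00162 = 4.742e+05.
Re > 4000 → turbulent. Relative roughness ε/D = 3.9e-06/0.246 = 1.59e-05. Haaland: 1/√f = -1.8 log₁₀[(1.59e-05/3.7)^1.11 + 6.9/4.742e+05] = -1.8 log₁₀[1.1e-06 + 1.46e-05] = 8.65, so f = 0.01337.
Darcy-Weisbach: ΔP = f(L/D)(ρV²/2) = 0.01337·(8.53/0.246)·(798·3.913²/2) = 0.01337·34.67·6111 = 2832 Pa.
ΔP = 2832 Pa = 0.0283 bar.

ΔP ≈ 0.0283 bar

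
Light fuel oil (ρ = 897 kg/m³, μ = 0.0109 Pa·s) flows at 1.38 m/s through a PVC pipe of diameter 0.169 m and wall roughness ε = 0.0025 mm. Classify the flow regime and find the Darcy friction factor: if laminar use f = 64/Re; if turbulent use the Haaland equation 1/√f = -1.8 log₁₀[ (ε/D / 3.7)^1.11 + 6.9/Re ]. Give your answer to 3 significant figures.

Re = ρVD/μ = 897·1.38·0.169/0.0109 = 1.919e+04.
Re > 4000 → turbulent. ε/D = 2.5e-06/0.169 = 1.48e-05; Haaland: 1/√f = -1.8 log₁₀[1.02e-06 + 0.00036] = 6.197, so f = 0.02604.

f ≈ 0.0260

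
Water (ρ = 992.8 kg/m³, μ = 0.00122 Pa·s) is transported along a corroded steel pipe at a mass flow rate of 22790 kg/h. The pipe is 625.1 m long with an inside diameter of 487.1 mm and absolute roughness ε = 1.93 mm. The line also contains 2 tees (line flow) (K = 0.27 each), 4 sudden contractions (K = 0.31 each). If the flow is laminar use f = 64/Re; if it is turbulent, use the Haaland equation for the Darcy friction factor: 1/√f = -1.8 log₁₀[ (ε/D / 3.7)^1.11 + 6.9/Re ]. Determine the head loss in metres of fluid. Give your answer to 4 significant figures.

h_f ≈ 0.002743 m

ṁ = 22790 kg/h = 22790/3600 = 6.331 kg/s.
A = πD²/4 = π(0.4871)²/4 = 0.1863 m²; mean velocity V = ṁ/(ρA) = 6.331/(992.8 · 0.1863) = 0.03422 m/s.
Reynolds number Re = ρVD/μ = 992.8 · 0.03422 · 0.4871 / 0.00122 = 1.356e+04.
Re > 4000 → turbulent. Relative roughness ε/D = 0.00193/0.4871 = 0.00396. Haaland: 1/√f = -1.8 log₁₀[(0.00396/3.7)^1.11 + 6.9/1.356e+04] = -1.8 log₁₀[0.000505 + 0.000509] = 5.39, so f = 0.03443.
Total minor-loss coefficient ΣK = 2·0.27 + 4·0.31 = 1.78.
ΔP = [f·L/D + ΣK]·(ρV²/2) = [0.03443·625.1/0.4871 + 1.78]·(992.8·0.03422²/2) = [44.18 + 1.78]·0.5812 = 26.71 Pa.
Head loss h_f = ΔP/(ρg) = 26.71/(992.8·9.81) = 0.002743 m.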